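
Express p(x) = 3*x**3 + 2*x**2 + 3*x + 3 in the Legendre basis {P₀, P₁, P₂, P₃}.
(11/3)P₀ + (24/5)P₁ + (4/3)P₂ + (6/5)P₃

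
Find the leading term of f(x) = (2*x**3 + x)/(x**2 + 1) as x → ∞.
2*x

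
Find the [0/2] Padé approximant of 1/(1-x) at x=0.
1/(1 - x)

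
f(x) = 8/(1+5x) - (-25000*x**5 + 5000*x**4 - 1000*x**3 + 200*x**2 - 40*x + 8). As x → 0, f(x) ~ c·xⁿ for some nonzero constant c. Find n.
6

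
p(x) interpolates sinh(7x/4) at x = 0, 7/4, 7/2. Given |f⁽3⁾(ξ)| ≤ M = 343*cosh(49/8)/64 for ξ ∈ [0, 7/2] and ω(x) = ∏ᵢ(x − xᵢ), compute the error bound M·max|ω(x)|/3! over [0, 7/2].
117649*sqrt(3)*cosh(49/8)/110592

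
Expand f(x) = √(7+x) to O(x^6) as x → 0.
sqrt(7) + sqrt(7)*x/14 - sqrt(7)*x**2/392 + sqrt(7)*x**3/5488 - 5*sqrt(7)*x**4/307328 + sqrt(7)*x**5/614656 + O(x**6)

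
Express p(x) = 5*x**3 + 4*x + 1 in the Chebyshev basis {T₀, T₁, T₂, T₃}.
T₀ + (31/4)T₁ + (5/4)T₃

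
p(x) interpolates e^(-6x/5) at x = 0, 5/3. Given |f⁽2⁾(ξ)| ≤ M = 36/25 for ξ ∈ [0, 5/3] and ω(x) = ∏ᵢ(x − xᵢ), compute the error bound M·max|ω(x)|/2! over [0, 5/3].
1/2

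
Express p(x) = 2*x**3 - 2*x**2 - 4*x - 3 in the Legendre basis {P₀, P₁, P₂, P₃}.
(-11/3)P₀ + (-14/5)P₁ + (-4/3)P₂ + (4/5)P₃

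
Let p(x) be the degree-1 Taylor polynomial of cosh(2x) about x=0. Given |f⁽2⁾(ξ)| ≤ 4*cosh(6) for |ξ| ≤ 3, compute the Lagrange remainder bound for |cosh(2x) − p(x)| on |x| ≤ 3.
18*cosh(6)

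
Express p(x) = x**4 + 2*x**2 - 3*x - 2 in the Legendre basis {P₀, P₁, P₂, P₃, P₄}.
(-17/15)P₀ + (-3)P₁ + (40/21)P₂ + (8/35)P₄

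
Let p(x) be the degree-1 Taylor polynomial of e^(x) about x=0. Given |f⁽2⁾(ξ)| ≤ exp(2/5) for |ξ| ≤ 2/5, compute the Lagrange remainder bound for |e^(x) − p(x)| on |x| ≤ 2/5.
2*exp(2/5)/25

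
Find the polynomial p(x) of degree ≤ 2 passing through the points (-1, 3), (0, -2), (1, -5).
x**2 - 4*x - 2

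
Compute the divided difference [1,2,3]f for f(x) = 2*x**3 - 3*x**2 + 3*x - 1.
9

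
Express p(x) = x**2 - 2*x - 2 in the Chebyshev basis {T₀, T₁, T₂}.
(-3/2)T₀ + (-2)T₁ + (1/2)T₂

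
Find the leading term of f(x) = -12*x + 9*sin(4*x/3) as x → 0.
-32*x**3/9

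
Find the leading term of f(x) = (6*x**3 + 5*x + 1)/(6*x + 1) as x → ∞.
x**2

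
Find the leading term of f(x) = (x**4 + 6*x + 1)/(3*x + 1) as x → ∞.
x**3/3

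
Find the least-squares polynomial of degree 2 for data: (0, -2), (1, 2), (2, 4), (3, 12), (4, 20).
-8/5 + (7/5)x + x²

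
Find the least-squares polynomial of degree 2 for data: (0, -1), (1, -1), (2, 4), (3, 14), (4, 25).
-47/35 + (-71/70)x + (27/14)x²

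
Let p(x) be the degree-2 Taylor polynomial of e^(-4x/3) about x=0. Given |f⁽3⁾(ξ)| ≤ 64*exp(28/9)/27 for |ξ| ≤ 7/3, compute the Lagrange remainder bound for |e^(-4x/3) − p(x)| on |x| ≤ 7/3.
10976*exp(28/9)/2187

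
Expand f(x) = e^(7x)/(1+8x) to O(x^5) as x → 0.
1 - x + 65*x**2/2 - 1217*x**3/6 + 41345*x**4/24 + O(x**5)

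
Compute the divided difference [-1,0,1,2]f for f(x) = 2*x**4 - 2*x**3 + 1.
2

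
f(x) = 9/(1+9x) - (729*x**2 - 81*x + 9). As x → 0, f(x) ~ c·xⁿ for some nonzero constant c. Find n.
3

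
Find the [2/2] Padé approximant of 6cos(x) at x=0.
(6 - 5*x**2/2)/(x**2/12 + 1)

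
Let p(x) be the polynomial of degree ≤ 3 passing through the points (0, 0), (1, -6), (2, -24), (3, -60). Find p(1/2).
-15/8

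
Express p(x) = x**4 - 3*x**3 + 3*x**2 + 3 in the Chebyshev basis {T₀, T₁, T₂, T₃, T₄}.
(39/8)T₀ + (-9/4)T₁ + (2)T₂ + (-3/4)T₃ + (1/8)T₄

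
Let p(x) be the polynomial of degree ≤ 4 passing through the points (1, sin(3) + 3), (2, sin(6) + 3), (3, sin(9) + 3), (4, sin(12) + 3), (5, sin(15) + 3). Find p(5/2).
15*sin(6)/32 - 5*sin(3)/128 + 3*sin(15)/128 - 5*sin(12)/32 + 45*sin(9)/64 + 3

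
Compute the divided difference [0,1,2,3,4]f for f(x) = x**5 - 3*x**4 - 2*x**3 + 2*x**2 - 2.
7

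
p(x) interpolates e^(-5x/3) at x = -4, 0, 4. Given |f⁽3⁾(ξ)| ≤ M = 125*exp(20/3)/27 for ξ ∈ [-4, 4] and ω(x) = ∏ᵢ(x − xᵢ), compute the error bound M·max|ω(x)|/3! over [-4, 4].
8000*sqrt(3)*exp(20/3)/729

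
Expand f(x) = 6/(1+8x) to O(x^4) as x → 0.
6 - 48*x + 384*x**2 - 3072*x**3 + O(x**4)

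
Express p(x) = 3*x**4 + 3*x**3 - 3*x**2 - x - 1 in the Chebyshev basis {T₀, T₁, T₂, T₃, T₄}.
(-11/8)T₀ + (5/4)T₁ + (3/4)T₃ + (3/8)T₄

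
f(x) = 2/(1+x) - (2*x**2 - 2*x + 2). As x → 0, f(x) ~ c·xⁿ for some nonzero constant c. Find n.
3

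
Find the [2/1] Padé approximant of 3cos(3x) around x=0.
3 - 27*x**2/2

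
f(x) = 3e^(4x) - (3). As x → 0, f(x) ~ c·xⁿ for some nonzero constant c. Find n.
1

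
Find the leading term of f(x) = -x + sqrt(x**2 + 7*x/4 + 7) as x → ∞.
7/8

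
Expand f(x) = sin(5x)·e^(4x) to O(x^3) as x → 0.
5*x + 20*x**2 + O(x**3)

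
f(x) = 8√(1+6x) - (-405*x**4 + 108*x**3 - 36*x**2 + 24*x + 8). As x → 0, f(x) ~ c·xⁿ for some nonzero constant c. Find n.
5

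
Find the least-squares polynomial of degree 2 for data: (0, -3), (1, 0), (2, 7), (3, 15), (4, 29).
-102/35 + (93/70)x + (23/14)x²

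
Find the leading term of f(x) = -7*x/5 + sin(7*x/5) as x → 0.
-343*x**3/750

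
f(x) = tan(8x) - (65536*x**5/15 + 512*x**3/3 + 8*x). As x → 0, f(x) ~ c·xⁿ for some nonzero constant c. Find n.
7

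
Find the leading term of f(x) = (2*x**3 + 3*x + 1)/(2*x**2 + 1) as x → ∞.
x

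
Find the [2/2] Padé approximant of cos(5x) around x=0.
(1 - 125*x**2/12)/(25*x**2/12 + 1)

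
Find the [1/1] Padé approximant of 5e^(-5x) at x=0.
(5 - 25*x/2)/(5*x/2 + 1)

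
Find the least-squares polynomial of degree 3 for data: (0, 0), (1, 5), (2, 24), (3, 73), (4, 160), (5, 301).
4/63 + (208/189)x + (13/9)x² + (56/27)x³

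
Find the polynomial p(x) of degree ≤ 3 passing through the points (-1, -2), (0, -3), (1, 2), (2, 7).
-x**3 + 3*x**2 + 3*x - 3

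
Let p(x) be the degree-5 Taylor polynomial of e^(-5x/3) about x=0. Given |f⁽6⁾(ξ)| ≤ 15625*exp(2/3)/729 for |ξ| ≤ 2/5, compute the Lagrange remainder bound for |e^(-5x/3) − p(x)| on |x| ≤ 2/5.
4*exp(2/3)/32805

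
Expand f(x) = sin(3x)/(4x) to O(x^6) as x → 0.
3/4 - 9*x**2/8 + 81*x**4/160 + O(x**6)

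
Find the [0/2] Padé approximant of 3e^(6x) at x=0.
3/(18*x**2 - 6*x + 1)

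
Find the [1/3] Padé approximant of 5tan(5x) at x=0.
25*x/(1 - 25*x**2/3)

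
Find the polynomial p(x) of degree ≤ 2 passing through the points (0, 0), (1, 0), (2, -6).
-3*x**2 + 3*x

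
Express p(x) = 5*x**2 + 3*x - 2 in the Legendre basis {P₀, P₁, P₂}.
(-1/3)P₀ + (3)P₁ + (10/3)P₂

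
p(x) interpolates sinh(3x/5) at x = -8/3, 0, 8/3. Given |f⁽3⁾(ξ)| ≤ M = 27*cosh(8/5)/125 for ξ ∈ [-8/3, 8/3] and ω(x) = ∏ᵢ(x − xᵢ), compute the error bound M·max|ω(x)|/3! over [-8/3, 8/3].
512*sqrt(3)*cosh(8/5)/3375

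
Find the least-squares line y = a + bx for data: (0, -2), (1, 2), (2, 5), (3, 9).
a = -19/10, b = 18/5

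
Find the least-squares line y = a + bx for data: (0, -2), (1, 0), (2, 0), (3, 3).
a = -2, b = 3/2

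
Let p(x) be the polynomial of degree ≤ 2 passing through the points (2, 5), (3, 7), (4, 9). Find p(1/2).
2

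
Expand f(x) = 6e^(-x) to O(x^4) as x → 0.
6 - 6*x + 3*x**2 - x**3 + O(x**4)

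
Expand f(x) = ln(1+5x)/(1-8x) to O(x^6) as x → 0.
5*x + 55*x**2/2 + 785*x**3/3 + 23245*x**4/12 + 48365*x**5/3 + O(x**6)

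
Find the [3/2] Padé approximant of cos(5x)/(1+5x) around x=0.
(875*x**3/12 - 175*x**2/12 - 5*x + 1)/(1 - 325*x**2/12)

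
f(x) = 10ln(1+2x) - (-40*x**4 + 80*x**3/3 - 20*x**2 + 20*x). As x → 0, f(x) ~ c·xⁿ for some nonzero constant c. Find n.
5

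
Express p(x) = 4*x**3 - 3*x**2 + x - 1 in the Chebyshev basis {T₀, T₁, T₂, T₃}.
(-5/2)T₀ + (4)T₁ + (-3/2)T₂ + T₃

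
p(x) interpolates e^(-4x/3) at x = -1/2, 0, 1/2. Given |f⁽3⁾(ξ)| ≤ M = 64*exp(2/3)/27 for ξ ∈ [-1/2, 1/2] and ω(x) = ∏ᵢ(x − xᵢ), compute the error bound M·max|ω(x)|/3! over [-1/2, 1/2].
8*sqrt(3)*exp(2/3)/729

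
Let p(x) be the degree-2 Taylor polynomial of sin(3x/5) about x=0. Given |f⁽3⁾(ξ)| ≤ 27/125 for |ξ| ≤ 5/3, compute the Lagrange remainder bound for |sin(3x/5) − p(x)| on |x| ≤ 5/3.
1/6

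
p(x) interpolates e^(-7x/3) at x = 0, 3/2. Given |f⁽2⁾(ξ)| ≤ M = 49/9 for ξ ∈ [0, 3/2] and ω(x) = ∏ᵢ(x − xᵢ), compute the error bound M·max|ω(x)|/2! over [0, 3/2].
49/32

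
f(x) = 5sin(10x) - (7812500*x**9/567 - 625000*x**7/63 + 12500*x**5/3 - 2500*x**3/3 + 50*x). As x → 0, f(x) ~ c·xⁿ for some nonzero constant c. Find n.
11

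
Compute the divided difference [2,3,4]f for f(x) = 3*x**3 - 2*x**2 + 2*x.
25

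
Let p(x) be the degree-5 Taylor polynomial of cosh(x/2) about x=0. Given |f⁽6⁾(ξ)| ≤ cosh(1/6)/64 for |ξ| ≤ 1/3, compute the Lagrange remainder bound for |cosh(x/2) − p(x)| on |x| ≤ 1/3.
cosh(1/6)/33592320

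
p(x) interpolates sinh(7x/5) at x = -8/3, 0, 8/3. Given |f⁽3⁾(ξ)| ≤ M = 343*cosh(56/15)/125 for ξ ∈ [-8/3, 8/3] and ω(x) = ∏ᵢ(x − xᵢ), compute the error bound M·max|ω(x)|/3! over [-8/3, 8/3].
175616*sqrt(3)*cosh(56/15)/91125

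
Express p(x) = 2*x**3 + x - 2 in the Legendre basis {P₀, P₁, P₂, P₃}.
(-2)P₀ + (11/5)P₁ + (4/5)P₃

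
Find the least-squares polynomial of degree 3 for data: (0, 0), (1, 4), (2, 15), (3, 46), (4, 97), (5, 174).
41/126 + (-839/756)x + (25/9)x² + (95/108)x³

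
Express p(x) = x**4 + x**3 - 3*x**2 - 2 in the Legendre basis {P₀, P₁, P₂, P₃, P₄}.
(-14/5)P₀ + (3/5)P₁ + (-10/7)P₂ + (2/5)P₃ + (8/35)P₄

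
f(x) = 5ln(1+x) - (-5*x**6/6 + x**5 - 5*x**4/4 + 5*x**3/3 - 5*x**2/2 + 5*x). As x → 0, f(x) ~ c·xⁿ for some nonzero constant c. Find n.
7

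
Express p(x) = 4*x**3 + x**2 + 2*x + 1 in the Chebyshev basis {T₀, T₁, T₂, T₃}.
(3/2)T₀ + (5)T₁ + (1/2)T₂ + T₃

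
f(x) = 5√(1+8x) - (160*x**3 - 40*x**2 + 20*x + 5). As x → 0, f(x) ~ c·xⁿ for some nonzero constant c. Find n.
4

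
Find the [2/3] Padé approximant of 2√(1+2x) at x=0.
(7*x**2/2 + 28*x/5 + 2)/(-x**3/20 + 9*x**2/20 + 9*x/5 + 1)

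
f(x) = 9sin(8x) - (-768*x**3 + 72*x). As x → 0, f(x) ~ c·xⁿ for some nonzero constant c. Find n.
5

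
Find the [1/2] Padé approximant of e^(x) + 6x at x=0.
(2017*x/291 + 1)/(-11*x**2/582 - 20*x/291 + 1)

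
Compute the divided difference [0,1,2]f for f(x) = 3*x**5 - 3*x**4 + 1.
24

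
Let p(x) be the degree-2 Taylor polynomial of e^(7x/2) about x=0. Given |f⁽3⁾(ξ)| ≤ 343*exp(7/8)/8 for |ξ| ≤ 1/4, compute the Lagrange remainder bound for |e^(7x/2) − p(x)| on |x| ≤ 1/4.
343*exp(7/8)/3072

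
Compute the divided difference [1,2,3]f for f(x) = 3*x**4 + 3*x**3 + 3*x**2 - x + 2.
96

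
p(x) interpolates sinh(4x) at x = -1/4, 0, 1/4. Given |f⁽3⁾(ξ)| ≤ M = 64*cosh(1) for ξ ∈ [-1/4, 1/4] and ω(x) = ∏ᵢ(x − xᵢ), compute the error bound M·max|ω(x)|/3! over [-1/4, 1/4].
sqrt(3)*cosh(1)/27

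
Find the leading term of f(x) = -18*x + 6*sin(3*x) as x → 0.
-27*x**3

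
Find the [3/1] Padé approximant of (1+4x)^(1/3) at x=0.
(-64*x**3/81 + 16*x**2/9 + 4*x + 1)/(8*x/3 + 1)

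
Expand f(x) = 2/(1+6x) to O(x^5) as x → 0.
2 - 12*x + 72*x**2 - 432*x**3 + 2592*x**4 + O(x**5)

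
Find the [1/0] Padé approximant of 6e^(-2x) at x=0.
6 - 12*x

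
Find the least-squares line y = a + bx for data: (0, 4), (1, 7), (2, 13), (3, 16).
a = 37/10, b = 21/5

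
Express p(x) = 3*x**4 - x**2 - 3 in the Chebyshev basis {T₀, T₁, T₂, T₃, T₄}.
(-19/8)T₀ + T₂ + (3/8)T₄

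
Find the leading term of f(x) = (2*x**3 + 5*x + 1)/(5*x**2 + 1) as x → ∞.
2*x/5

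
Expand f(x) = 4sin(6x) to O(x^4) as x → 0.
24*x - 144*x**3 + O(x**4)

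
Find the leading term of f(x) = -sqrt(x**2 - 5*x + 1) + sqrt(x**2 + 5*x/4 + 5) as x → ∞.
25/8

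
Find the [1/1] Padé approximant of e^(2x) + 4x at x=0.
(17*x/3 + 1)/(1 - x/3)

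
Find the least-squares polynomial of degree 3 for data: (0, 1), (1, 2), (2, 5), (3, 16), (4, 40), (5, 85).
17/18 + (1801/756)x + (-557/252)x² + (55/54)x³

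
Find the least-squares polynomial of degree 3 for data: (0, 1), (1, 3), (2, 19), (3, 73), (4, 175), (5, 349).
10/9 + (-49/54)x + (-13/18)x² + (80/27)x³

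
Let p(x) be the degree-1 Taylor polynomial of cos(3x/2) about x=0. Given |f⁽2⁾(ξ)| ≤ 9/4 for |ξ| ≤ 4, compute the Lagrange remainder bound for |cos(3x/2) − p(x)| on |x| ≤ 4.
18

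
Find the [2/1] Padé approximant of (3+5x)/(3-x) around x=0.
(5*x/3 + 1)/(1 - x/3)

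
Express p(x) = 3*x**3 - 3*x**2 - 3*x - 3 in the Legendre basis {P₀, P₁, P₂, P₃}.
(-4)P₀ + (-6/5)P₁ + (-2)P₂ + (6/5)P₃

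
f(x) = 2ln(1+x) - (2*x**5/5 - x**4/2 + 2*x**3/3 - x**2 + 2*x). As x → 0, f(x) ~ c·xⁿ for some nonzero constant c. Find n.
6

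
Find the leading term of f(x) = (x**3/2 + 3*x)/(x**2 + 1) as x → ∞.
x/2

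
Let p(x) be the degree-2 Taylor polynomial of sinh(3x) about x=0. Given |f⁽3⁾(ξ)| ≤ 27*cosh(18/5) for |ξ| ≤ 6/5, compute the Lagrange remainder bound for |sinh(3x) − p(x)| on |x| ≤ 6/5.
972*cosh(18/5)/125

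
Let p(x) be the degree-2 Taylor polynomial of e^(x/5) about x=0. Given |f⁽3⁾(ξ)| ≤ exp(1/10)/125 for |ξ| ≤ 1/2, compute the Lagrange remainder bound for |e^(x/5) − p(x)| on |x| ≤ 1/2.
exp(1/10)/6000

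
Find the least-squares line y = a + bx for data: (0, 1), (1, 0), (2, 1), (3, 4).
a = 0, b = 1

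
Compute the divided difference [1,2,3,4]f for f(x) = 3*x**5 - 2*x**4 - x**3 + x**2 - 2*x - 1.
174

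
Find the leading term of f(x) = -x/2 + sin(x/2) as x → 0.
-x**3/48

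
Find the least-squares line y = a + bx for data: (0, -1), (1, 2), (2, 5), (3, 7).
a = -4/5, b = 27/10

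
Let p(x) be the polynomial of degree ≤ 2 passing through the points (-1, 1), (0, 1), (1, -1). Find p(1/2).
1/4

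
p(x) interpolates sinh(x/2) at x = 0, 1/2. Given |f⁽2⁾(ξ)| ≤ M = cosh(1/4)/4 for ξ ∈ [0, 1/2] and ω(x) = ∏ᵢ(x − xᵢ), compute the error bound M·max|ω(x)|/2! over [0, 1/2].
cosh(1/4)/128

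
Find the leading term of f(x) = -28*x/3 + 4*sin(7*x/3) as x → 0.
-686*x**3/81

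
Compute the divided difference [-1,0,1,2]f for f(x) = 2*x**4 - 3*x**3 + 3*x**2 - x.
1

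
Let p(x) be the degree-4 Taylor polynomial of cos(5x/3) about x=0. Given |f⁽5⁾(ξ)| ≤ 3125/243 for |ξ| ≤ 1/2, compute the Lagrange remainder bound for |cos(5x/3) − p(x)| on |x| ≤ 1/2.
625/186624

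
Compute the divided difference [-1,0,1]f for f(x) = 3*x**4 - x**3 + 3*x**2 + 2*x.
6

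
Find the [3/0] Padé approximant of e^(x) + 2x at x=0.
x**3/6 + x**2/2 + 3*x + 1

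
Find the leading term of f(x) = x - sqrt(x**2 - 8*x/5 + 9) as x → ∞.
4/5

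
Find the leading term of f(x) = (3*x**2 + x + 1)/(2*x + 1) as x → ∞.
3*x/2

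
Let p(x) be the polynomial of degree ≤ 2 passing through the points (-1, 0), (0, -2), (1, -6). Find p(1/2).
-15/4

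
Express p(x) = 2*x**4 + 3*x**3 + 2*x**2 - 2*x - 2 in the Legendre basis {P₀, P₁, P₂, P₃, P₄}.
(-14/15)P₀ + (-1/5)P₁ + (52/21)P₂ + (6/5)P₃ + (16/35)P₄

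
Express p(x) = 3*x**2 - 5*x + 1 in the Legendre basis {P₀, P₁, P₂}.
(2)P₀ + (-5)P₁ + (2)P₂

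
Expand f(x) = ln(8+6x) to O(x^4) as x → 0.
log(8) + 3*x/4 - 9*x**2/32 + 9*x**3/64 + O(x**4)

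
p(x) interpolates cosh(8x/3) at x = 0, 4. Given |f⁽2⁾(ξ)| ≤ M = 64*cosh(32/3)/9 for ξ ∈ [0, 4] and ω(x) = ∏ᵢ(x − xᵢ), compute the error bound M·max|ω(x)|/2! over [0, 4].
128*cosh(32/3)/9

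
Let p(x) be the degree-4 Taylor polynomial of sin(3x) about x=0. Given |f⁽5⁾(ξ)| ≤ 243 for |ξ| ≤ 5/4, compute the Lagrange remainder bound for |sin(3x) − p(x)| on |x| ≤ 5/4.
50625/8192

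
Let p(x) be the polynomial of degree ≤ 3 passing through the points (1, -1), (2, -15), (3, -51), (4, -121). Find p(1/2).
3/2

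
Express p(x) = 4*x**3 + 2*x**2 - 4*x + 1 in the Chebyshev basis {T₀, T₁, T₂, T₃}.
(2)T₀ - T₁ + T₂ + T₃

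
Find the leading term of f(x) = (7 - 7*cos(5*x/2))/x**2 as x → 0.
175/8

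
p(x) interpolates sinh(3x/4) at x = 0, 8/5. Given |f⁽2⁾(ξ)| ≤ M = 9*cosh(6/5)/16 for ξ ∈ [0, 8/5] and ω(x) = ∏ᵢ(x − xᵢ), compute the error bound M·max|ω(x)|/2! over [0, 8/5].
9*cosh(6/5)/50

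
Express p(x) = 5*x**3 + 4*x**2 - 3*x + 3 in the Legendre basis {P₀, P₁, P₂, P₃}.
(13/3)P₀ + (8/3)P₂ + (2)P₃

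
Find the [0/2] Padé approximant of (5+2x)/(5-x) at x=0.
1/(6*x**2/25 - 3*x/5 + 1)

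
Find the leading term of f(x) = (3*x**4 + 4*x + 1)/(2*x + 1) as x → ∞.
3*x**3/2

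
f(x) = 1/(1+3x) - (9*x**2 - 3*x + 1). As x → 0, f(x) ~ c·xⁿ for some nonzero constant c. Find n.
3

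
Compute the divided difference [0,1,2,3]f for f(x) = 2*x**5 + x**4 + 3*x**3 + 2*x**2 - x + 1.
59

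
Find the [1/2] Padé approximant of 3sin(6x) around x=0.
18*x/(6*x**2 + 1)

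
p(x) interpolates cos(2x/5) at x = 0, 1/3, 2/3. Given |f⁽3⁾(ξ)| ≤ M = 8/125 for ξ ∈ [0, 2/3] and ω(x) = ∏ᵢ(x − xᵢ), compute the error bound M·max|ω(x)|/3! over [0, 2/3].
8*sqrt(3)/91125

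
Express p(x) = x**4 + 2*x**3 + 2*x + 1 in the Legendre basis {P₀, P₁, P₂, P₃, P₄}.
(6/5)P₀ + (16/5)P₁ + (4/7)P₂ + (4/5)P₃ + (8/35)P₄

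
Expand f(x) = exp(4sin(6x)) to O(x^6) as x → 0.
1 + 24*x + 288*x**2 + 2160*x**3 + 10368*x**4 + 125712*x**5/5 + O(x**6)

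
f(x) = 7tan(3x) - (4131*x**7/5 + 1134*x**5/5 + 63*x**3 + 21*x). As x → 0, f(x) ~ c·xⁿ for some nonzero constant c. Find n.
9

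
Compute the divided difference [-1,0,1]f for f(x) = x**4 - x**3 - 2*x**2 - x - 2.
-1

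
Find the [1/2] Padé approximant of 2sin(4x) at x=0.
8*x/(8*x**2/3 + 1)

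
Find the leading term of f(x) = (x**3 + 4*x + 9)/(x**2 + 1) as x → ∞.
x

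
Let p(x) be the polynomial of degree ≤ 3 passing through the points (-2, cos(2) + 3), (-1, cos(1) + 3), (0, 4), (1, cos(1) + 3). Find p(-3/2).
5*cos(2)/16 + cos(1) + 43/16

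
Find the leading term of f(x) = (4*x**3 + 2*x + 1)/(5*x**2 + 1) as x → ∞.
4*x/5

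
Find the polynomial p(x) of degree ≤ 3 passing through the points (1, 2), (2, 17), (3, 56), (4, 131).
2*x**3 + x - 1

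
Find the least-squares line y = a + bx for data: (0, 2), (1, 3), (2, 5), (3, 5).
a = 21/10, b = 11/10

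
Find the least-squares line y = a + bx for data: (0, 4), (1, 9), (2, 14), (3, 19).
a = 4, b = 5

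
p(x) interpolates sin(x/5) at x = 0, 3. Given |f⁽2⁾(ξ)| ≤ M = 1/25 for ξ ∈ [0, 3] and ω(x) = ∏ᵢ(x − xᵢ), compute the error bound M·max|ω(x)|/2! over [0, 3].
9/200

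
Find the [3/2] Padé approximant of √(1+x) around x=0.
(x**3/32 + 9*x**2/16 + 3*x/2 + 1)/(3*x**2/16 + x + 1)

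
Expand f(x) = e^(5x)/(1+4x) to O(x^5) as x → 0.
1 + x + 17*x**2/2 - 79*x**3/6 + 1889*x**4/24 + O(x**5)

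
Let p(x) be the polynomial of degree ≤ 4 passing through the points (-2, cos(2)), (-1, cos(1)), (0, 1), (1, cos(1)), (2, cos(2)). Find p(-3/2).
-35/64 + 15*cos(2)/64 + 21*cos(1)/16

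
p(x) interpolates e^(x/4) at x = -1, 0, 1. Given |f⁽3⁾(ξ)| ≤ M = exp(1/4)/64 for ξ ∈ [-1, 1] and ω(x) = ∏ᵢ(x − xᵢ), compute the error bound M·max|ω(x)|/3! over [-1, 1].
sqrt(3)*exp(1/4)/1728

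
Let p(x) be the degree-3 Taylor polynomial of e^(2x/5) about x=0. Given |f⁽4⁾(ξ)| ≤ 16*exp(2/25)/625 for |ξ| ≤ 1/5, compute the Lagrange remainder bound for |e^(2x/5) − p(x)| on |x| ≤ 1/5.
2*exp(2/25)/1171875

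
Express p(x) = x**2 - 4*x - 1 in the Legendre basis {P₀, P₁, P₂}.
(-2/3)P₀ + (-4)P₁ + (2/3)P₂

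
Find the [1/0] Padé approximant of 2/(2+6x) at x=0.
1 - 3*x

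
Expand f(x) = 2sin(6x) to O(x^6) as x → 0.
12*x - 72*x**3 + 648*x**5/5 + O(x**6)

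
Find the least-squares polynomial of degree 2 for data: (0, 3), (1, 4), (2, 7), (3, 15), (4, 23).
102/35 + (-23/70)x + (19/14)x²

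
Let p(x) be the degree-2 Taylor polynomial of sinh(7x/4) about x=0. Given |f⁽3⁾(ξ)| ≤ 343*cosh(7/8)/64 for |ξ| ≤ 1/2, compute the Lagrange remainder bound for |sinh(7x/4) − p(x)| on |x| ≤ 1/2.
343*cosh(7/8)/3072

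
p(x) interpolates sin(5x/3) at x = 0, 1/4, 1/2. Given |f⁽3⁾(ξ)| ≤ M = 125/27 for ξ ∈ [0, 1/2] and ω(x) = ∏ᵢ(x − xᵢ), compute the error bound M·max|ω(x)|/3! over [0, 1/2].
125*sqrt(3)/46656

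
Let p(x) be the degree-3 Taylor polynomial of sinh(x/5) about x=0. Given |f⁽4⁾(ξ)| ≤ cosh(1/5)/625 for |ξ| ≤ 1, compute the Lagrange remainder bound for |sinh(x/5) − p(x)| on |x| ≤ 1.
cosh(1/5)/15000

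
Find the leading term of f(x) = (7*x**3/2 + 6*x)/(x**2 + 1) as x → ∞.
7*x/2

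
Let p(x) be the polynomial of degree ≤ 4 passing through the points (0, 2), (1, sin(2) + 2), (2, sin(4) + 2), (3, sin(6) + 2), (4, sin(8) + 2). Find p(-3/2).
-693*sin(2)/32 + 1485*sin(4)/64 + 2 + 315*sin(8)/128 - 385*sin(6)/32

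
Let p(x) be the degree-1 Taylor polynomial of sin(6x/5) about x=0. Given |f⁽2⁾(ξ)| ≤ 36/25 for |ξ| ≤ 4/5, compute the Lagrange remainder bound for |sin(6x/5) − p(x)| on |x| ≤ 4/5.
288/625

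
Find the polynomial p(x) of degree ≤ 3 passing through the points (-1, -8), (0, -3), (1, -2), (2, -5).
-2*x**2 + 3*x - 3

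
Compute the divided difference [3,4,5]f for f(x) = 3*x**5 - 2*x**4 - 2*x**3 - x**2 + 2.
1761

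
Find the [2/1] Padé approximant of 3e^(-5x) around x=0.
(25*x**2/2 - 10*x + 3)/(5*x/3 + 1)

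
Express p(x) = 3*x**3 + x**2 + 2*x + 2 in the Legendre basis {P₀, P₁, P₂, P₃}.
(7/3)P₀ + (19/5)P₁ + (2/3)P₂ + (6/5)P₃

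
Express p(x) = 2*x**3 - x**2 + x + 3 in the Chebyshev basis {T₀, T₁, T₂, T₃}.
(5/2)T₀ + (5/2)T₁ + (-1/2)T₂ + (1/2)T₃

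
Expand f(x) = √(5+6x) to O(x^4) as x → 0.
sqrt(5) + 3*sqrt(5)*x/5 - 9*sqrt(5)*x**2/50 + 27*sqrt(5)*x**3/250 + O(x**4)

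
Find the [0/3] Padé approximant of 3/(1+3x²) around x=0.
3/(3*x**2 + 1)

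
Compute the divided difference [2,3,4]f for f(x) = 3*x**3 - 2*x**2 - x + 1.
25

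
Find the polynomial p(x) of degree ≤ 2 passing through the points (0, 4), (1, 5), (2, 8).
x**2 + 4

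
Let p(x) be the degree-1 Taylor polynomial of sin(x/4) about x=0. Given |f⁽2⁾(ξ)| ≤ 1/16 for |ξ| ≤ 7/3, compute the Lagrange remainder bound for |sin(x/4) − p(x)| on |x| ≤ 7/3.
49/288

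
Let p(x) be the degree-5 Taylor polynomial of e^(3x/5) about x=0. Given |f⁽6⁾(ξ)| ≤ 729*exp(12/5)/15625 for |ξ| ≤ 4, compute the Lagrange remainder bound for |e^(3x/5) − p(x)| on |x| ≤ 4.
20736*exp(12/5)/78125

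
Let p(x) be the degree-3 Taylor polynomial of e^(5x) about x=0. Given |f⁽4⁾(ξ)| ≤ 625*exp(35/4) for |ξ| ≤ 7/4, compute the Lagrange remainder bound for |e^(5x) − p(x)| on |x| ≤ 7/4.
1500625*exp(35/4)/6144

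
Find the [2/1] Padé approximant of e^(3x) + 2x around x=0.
(-x**2/2 + 4*x + 1)/(1 - x)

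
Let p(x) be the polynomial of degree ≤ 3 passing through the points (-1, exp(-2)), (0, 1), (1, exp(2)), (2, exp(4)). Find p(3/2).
(1 + 5*(-1 + 3*exp(2) + exp(4))*exp(2))*exp(-2)/16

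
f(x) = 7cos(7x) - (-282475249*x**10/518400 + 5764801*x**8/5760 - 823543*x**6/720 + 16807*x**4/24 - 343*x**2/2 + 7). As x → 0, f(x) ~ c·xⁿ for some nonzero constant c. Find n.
12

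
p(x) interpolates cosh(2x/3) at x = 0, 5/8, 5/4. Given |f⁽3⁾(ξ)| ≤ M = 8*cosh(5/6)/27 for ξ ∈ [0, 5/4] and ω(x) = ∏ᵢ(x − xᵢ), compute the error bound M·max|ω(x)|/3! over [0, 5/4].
125*sqrt(3)*cosh(5/6)/46656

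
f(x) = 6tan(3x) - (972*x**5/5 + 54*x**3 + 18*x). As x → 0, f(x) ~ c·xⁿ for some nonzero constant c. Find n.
7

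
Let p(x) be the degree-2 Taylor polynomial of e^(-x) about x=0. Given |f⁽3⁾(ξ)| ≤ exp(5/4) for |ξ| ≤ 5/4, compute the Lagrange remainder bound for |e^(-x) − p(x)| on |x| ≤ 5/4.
125*exp(5/4)/384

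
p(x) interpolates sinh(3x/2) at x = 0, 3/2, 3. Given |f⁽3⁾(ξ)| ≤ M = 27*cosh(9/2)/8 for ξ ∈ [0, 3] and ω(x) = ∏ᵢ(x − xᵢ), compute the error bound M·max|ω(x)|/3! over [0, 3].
27*sqrt(3)*cosh(9/2)/64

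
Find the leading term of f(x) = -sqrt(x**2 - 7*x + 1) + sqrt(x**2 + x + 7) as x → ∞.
4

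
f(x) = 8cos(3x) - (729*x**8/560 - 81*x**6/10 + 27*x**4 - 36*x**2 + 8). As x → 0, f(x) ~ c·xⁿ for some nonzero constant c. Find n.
10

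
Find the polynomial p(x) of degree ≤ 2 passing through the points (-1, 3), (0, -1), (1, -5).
-4*x - 1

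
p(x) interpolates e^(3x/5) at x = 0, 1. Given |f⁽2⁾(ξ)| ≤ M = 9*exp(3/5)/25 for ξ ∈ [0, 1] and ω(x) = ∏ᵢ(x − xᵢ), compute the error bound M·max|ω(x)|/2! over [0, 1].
9*exp(3/5)/200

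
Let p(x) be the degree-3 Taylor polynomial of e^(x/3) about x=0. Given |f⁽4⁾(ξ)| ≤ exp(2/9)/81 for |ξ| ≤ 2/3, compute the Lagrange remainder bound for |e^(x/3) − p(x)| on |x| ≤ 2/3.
2*exp(2/9)/19683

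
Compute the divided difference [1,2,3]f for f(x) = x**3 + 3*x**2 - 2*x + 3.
9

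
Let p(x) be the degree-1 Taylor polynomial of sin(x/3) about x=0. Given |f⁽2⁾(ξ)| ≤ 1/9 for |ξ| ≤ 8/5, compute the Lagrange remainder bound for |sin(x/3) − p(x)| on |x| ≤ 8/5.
32/225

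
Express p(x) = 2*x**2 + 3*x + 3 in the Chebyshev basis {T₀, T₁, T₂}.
(4)T₀ + (3)T₁ + T₂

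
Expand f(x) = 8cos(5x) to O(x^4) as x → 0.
8 - 100*x**2 + O(x**4)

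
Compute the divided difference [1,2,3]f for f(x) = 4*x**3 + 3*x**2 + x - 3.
27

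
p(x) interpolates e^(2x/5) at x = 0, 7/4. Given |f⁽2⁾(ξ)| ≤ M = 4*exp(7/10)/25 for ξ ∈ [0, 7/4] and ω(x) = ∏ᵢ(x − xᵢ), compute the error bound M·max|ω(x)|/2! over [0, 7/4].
49*exp(7/10)/800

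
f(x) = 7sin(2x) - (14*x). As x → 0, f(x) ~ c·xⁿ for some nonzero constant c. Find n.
3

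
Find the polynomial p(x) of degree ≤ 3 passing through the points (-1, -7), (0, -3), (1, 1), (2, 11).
x**3 + 3*x - 3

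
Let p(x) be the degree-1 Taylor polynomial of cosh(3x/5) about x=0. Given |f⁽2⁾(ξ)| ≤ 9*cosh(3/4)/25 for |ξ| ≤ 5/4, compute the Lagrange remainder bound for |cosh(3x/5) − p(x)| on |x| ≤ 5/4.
9*cosh(3/4)/32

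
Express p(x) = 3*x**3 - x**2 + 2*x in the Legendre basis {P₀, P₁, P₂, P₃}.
(-1/3)P₀ + (19/5)P₁ + (-2/3)P₂ + (6/5)P₃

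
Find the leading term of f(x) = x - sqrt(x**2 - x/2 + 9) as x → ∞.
1/4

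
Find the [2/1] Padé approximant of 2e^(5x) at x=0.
(25*x**2/3 + 20*x/3 + 2)/(1 - 5*x/3)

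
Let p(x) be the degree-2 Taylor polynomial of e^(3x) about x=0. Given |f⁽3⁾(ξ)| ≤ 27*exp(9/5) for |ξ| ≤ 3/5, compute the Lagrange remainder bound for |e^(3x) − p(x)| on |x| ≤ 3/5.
243*exp(9/5)/250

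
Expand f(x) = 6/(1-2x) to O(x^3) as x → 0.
6 + 12*x + 24*x**2 + O(x**3)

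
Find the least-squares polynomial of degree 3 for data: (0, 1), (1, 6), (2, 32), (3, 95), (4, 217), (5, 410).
68/63 + (5/27)x + (107/63)x² + (79/27)x³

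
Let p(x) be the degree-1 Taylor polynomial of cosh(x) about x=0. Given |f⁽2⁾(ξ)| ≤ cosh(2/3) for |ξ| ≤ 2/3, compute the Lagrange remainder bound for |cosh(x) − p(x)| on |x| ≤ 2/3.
2*cosh(2/3)/9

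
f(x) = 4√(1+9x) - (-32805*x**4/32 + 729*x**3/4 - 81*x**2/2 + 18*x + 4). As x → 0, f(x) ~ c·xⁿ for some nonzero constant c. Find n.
5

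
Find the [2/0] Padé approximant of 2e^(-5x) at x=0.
25*x**2 - 10*x + 2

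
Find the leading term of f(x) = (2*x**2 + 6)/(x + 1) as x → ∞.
2*x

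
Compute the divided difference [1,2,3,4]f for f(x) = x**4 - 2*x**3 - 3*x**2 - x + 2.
8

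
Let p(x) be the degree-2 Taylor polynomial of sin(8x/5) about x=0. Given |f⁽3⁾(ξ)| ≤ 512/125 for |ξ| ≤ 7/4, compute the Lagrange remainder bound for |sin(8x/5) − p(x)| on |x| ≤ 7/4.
1372/375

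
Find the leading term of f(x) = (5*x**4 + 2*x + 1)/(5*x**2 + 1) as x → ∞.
x**2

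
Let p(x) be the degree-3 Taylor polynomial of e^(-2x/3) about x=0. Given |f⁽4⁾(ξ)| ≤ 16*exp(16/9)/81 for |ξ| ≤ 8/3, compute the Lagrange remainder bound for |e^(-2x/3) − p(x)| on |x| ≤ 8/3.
8192*exp(16/9)/19683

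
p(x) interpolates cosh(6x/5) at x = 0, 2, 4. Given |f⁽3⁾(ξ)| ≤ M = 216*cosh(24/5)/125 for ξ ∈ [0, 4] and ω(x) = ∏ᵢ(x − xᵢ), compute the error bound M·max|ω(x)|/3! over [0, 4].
64*sqrt(3)*cosh(24/5)/125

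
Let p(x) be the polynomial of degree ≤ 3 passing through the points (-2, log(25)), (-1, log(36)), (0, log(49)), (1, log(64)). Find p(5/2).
log(3101843146481947279097856*1071875**(1/8)*2**(1/4)*3**(7/8)/598691348064270045003125)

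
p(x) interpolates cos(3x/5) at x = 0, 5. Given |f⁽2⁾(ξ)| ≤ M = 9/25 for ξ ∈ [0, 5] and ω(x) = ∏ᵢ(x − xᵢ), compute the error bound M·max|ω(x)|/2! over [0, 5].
9/8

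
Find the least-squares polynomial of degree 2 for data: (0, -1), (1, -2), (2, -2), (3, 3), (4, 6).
-8/7 + (-127/70)x + (13/14)x²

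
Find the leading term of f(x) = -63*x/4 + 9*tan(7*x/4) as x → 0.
1029*x**3/64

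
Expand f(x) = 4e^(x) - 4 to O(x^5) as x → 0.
4*x + 2*x**2 + 2*x**3/3 + x**4/6 + O(x**5)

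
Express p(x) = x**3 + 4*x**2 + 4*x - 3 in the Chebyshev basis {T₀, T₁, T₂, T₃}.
-T₀ + (19/4)T₁ + (2)T₂ + (1/4)T₃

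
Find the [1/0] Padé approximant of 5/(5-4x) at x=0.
4*x/5 + 1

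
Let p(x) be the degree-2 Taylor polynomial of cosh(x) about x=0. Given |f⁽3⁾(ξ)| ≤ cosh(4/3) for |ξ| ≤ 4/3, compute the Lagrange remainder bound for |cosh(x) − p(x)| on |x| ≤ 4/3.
32*cosh(4/3)/81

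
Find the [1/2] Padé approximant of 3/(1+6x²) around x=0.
3/(6*x**2 + 1)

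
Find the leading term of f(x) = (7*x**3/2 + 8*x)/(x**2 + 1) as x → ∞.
7*x/2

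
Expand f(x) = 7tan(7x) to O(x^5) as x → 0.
49*x + 2401*x**3/3 + O(x**5)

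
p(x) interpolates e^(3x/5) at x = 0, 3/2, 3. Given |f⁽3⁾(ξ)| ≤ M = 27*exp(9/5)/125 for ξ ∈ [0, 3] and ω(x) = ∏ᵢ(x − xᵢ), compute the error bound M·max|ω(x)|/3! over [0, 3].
27*sqrt(3)*exp(9/5)/1000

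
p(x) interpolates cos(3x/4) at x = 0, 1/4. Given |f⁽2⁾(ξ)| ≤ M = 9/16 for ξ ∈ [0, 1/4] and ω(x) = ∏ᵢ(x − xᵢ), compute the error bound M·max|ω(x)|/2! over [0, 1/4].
9/2048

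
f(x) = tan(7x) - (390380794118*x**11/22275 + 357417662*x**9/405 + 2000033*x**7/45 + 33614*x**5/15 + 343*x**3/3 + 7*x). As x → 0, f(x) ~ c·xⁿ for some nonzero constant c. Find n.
13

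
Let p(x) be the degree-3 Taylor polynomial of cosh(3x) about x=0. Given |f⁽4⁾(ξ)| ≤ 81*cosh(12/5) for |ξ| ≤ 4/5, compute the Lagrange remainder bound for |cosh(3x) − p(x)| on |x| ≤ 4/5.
864*cosh(12/5)/625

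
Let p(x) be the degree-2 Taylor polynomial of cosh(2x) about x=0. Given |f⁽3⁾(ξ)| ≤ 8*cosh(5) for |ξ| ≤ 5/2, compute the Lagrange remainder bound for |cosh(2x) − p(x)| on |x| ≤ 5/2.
125*cosh(5)/6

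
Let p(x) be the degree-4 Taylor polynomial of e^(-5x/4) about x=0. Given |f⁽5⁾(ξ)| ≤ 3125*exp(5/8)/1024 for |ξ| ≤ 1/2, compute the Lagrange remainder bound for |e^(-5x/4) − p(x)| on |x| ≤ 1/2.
625*exp(5/8)/786432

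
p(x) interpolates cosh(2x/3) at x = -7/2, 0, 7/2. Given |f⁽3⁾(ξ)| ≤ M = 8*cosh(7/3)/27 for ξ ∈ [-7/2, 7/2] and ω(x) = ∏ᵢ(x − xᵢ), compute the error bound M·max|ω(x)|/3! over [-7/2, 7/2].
343*sqrt(3)*cosh(7/3)/729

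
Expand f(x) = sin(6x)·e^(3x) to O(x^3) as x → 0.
6*x + 18*x**2 + O(x**3)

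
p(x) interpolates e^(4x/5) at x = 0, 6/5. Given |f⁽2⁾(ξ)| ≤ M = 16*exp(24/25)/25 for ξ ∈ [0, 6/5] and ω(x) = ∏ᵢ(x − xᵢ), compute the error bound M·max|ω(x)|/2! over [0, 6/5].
72*exp(24/25)/625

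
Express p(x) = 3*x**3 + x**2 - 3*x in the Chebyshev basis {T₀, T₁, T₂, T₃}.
(1/2)T₀ + (-3/4)T₁ + (1/2)T₂ + (3/4)T₃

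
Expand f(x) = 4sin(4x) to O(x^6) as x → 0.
16*x - 128*x**3/3 + 512*x**5/15 + O(x**6)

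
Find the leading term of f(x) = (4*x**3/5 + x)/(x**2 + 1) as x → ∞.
4*x/5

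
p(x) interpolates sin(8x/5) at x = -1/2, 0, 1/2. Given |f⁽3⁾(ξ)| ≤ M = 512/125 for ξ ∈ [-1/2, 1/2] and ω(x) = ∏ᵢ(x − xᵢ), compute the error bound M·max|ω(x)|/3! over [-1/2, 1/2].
64*sqrt(3)/3375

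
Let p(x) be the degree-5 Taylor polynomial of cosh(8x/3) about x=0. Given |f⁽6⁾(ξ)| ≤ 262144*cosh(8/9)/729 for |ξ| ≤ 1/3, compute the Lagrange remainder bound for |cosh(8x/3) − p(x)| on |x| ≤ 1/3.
16384*cosh(8/9)/23914845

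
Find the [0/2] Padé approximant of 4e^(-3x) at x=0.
4/(9*x**2/2 + 3*x + 1)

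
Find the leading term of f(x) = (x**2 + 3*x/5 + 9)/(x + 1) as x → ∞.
x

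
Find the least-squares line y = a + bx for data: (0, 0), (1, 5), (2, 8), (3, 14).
a = 0, b = 9/2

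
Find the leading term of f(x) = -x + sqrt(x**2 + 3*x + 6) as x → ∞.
3/2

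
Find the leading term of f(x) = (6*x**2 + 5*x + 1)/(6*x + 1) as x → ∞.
x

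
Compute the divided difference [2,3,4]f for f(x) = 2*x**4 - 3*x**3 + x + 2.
83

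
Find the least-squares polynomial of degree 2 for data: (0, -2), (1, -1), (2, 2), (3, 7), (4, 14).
-2 + x²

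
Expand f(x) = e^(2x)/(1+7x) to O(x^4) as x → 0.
1 - 5*x + 37*x**2 - 773*x**3/3 + O(x**4)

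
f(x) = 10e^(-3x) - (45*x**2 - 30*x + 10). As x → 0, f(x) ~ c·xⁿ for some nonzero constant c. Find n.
3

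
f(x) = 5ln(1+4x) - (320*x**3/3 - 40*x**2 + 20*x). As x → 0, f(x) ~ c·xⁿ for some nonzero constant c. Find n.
4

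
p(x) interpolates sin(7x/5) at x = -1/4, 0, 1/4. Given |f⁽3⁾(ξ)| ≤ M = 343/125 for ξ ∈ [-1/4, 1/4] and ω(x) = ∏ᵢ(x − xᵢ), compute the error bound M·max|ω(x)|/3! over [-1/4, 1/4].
343*sqrt(3)/216000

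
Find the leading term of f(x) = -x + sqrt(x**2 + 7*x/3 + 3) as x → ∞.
7/6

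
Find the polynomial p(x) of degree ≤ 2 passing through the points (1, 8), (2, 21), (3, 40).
3*x**2 + 4*x + 1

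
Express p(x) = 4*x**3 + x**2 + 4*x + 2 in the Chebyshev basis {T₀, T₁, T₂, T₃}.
(5/2)T₀ + (7)T₁ + (1/2)T₂ + T₃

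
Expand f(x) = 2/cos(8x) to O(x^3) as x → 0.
2 + 64*x**2 + O(x**3)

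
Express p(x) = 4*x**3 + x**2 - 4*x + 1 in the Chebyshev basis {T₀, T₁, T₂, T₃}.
(3/2)T₀ - T₁ + (1/2)T₂ + T₃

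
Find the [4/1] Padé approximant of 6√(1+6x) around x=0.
(729*x**4/20 - 162*x**3/5 + 243*x**2/5 + 216*x/5 + 6)/(21*x/5 + 1)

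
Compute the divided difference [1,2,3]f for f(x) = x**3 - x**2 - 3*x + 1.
5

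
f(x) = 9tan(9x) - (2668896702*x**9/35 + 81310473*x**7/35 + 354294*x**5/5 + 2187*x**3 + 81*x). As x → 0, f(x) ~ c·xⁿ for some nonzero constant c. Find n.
11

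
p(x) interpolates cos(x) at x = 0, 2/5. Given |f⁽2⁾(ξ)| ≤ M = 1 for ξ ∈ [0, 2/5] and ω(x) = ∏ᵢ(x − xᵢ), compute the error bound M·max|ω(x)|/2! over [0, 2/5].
1/50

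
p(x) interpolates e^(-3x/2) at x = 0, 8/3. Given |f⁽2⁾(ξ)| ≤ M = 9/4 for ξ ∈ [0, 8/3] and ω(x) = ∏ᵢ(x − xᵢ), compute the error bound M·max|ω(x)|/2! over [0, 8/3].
2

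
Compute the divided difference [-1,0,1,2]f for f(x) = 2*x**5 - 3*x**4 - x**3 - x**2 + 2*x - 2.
3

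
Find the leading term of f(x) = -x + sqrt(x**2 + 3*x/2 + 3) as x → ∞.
3/4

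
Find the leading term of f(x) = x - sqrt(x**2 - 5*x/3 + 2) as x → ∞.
5/6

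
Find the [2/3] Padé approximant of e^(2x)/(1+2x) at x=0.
(13*x**2/35 + 36*x/35 + 1)/(64*x**3/105 - 57*x**2/35 + 36*x/35 + 1)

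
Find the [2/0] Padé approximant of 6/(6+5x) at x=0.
25*x**2/36 - 5*x/6 + 1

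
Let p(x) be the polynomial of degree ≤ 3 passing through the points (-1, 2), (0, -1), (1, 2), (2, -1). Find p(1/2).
1/2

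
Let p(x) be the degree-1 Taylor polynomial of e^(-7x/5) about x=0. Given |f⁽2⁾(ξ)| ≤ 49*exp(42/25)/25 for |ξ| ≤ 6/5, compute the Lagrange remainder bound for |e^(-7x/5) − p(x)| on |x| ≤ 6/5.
882*exp(42/25)/625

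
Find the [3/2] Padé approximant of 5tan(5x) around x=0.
(-125*x**3/3 + 25*x)/(1 - 10*x**2)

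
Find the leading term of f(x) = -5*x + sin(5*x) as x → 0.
-125*x**3/6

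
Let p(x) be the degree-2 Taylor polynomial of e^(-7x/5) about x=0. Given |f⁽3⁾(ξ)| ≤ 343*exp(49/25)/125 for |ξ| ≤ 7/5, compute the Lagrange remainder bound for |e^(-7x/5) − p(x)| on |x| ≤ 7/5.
117649*exp(49/25)/93750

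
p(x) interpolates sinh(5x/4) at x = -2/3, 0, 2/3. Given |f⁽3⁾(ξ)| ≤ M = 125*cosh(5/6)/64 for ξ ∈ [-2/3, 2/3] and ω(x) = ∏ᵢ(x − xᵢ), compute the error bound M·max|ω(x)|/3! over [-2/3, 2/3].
125*sqrt(3)*cosh(5/6)/5832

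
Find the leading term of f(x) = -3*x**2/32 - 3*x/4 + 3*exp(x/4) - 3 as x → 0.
x**3/128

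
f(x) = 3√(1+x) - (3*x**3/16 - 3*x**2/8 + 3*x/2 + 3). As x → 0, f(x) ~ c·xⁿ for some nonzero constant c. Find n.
4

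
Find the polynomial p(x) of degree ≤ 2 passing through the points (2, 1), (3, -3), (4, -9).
-x**2 + x + 3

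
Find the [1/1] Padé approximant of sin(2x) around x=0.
2*x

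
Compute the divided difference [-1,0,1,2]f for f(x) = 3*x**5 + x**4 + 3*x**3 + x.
20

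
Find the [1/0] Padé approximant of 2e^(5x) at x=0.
10*x + 2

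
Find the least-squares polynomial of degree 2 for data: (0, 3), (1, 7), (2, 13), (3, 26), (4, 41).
22/7 + (17/14)x + (29/14)x²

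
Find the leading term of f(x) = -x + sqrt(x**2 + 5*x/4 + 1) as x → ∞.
5/8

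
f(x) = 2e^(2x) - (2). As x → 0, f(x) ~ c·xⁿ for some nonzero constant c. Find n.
1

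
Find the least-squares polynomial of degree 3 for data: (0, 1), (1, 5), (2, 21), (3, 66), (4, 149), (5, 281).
79/63 + (-104/189)x + (94/63)x² + (53/27)x³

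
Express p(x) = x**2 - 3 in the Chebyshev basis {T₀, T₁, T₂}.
(-5/2)T₀ + (1/2)T₂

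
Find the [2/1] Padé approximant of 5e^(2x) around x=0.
(10*x**2/3 + 20*x/3 + 5)/(1 - 2*x/3)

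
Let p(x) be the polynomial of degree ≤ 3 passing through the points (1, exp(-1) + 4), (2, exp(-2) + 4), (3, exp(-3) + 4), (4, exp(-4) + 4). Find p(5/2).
(-exp(3) - 1 + 9*e + 9*exp(2) + 64*exp(4))*exp(-4)/16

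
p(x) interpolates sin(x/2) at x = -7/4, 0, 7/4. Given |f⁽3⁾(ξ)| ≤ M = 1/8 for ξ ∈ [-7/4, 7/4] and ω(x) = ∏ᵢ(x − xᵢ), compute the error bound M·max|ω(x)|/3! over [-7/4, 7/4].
343*sqrt(3)/13824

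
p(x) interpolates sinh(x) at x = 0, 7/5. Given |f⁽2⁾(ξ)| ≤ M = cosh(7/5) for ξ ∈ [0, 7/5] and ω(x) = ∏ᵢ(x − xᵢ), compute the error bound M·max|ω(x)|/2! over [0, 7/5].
49*cosh(7/5)/200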